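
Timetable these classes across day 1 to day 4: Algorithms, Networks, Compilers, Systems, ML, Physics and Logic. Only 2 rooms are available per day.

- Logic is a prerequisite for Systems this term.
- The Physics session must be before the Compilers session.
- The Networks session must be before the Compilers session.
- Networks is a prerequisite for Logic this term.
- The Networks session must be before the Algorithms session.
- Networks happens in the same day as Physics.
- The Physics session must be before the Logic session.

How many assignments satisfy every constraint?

Splitting on Algorithms: it can be day 2 (12), day 3 (13), day 4 (13). Listing each branch's schedules as (Networks, Compilers, Systems, ML, Physics, Logic) by day number:
Algorithms=day 2: (1,2,4,3,1,3) (1,2,4,4,1,3) (1,3,3,4,1,2) (1,3,4,2,1,3) (1,3,4,3,1,2) (1,3,4,4,1,2) (1,3,4,4,1,3) (1,4,3,3,1,2) (1,4,3,4,1,2) (1,4,4,2,1,3) (1,4,4,3,1,2) (1,4,4,3,1,3) — 12.
Algorithms=day 3: (1,2,3,4,1,2) (1,2,4,2,1,3) (1,2,4,3,1,2) (1,2,4,4,1,2) (1,2,4,4,1,3) (1,3,4,2,1,2) (1,3,4,4,1,2) (1,4,3,2,1,2) (1,4,3,4,1,2) (1,4,4,2,1,2) (1,4,4,2,1,3) (1,4,4,3,1,2) (2,4,4,1,2,3) — 13.
Algorithms=day 4: (1,2,3,3,1,2) (1,2,3,4,1,2) (1,2,4,2,1,3) (1,2,4,3,1,2) (1,2,4,3,1,3) (1,3,3,2,1,2) (1,3,3,4,1,2) (1,3,4,2,1,2) (1,3,4,2,1,3) (1,3,4,3,1,2) (1,4,3,2,1,2) (1,4,3,3,1,2) (2,3,4,1,2,3) — 13.
Summing: 12 + 13 + 13 = 38.

38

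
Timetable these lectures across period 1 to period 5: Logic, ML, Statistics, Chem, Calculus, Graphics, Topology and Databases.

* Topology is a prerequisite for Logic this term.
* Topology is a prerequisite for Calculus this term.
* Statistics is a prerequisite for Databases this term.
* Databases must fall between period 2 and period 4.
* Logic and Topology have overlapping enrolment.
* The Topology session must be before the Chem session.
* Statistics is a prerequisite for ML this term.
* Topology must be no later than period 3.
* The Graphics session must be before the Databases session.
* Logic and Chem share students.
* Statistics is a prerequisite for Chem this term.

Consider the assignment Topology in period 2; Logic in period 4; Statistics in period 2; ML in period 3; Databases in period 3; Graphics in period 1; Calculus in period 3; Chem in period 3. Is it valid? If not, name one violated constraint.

The Graphics session must be before the Databases session — holds.
Statistics is a prerequisite for ML this term — holds.
Statistics is a prerequisite for Chem this term — holds.
Logic and Topology have overlapping enrolment — holds.
The Topology session must be before the Chem session — holds.
Topology is a prerequisite for Calculus this term — holds.
Topology must be no later than period 3 — holds.
Topology is a prerequisite for Logic this term — holds.
Databases must fall between period 2 and period 4 — holds.
Statistics is a prerequisite for Databases this term — holds.
Logic and Chem share students — holds.

Valid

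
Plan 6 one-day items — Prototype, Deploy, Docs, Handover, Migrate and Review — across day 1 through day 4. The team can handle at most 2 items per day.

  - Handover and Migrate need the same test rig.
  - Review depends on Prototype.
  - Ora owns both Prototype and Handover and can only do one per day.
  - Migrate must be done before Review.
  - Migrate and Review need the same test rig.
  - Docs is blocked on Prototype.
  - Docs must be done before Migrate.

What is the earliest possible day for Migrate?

day 3

Precedence pushes Migrate to at least day 3; downstream work caps Migrate at day 3.
Migrate at day 3 is achievable: Review=day 4; Handover=day 2; Migrate=day 3; Docs=day 2; Deploy=day 1; Prototype=day 1.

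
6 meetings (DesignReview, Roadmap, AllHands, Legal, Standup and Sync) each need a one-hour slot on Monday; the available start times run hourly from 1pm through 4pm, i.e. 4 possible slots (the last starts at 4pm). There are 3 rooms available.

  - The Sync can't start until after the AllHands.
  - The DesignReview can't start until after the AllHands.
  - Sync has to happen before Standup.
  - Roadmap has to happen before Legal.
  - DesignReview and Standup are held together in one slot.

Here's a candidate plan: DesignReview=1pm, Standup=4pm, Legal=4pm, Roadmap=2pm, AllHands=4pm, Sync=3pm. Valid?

No. The DesignReview can't start until after the AllHands is not satisfied.

Sync has to happen before Standup — holds.
The DesignReview can't start until after the AllHands — violated.
DesignReview and Standup are held together in one slot — violated.
Roadmap has to happen before Legal — holds.
There are 3 rooms available — holds.
The Sync can't start until after the AllHands — violated.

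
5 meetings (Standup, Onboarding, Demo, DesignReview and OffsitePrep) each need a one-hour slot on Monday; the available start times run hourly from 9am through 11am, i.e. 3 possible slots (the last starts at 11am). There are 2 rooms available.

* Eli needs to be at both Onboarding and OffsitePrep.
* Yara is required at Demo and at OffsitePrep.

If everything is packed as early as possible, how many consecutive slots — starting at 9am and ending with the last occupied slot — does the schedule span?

3

With at most 2 per slot and 5 meetings, at least 3 slots are needed.
3 works (last occupied slot: 11am): for example DesignReview=10am, Standup=9am, Demo=10am, Onboarding=9am, OffsitePrep=11am.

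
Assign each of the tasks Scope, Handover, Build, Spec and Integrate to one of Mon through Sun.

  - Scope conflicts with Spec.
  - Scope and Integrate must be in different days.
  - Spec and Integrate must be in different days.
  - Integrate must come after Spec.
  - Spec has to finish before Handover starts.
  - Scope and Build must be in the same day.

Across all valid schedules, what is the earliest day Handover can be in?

Tue

Precedence pushes Handover to at least Tue.
Handover at Tue is achievable: Build -> Wed, Integrate -> Tue, Scope -> Wed, Handover -> Tue, Spec -> Mon.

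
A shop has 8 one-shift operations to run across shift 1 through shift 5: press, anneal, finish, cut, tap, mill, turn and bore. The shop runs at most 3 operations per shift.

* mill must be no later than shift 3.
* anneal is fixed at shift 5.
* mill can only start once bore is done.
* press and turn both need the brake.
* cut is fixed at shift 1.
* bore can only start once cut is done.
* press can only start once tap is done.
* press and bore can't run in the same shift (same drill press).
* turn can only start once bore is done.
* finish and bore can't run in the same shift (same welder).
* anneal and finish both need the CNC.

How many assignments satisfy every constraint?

Splitting on press: it can be shift 3 (12), shift 4 (17), shift 5 (23). Listing each branch's schedules as (anneal, finish, cut, tap, mill, turn, bore) by shift number:
press=shift 3: (5,1,1,1,3,4,2) (5,1,1,1,3,5,2) (5,1,1,2,3,4,2) (5,1,1,2,3,5,2) (5,3,1,1,3,4,2) (5,3,1,1,3,5,2) (5,3,1,2,3,4,2) (5,3,1,2,3,5,2) (5,4,1,1,3,4,2) (5,4,1,1,3,5,2) (5,4,1,2,3,4,2) (5,4,1,2,3,5,2) — 12.
press=shift 4: (5,1,1,1,3,3,2) (5,1,1,1,3,5,2) (5,1,1,2,3,3,2) (5,1,1,2,3,5,2) (5,1,1,3,3,3,2) (5,1,1,3,3,5,2) (5,3,1,1,3,3,2) (5,3,1,1,3,5,2) (5,3,1,2,3,3,2) (5,3,1,2,3,5,2) (5,3,1,3,3,5,2) (5,4,1,1,3,3,2) (5,4,1,1,3,5,2) (5,4,1,2,3,3,2) (5,4,1,2,3,5,2) (5,4,1,3,3,3,2) (5,4,1,3,3,5,2) — 17.
press=shift 5: (5,1,1,1,3,3,2) (5,1,1,1,3,4,2) (5,1,1,2,3,3,2) (5,1,1,2,3,4,2) (5,1,1,3,3,3,2) (5,1,1,3,3,4,2) (5,1,1,4,3,3,2) (5,1,1,4,3,4,2) (5,3,1,1,3,3,2) (5,3,1,1,3,4,2) (5,3,1,2,3,3,2) (5,3,1,2,3,4,2) (5,3,1,3,3,4,2) (5,3,1,4,3,3,2) (5,3,1,4,3,4,2) (5,4,1,1,3,3,2) (5,4,1,1,3,4,2) (5,4,1,2,3,3,2) (5,4,1,2,3,4,2) (5,4,1,3,3,3,2) (5,4,1,3,3,4,2) (5,4,1,4,3,3,2) (5,4,1,4,3,4,2) — 23.
Summing: 12 + 17 + 23 = 52.

52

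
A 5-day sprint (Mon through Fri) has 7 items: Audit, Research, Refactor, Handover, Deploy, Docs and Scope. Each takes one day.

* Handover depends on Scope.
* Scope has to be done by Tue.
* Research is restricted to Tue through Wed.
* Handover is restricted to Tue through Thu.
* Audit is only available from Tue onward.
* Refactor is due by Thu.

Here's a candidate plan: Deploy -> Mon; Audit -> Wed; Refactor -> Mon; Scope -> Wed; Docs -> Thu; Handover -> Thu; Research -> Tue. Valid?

Research is restricted to Tue through Wed — holds.
Audit is only available from Tue onward — holds.
Refactor is due by Thu — holds.
Scope has to be done by Tue — violated.
Handover is restricted to Tue through Thu — holds.
Handover depends on Scope — holds.

Invalid. Scope has to be done by Tue.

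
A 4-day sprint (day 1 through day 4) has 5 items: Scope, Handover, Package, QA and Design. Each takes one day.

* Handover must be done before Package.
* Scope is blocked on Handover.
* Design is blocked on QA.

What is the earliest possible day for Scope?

day 2

Precedence pushes Scope to at least day 2.
Scope at day 2 is achievable: Package=day 2, Handover=day 1, Design=day 2, QA=day 1, Scope=day 2.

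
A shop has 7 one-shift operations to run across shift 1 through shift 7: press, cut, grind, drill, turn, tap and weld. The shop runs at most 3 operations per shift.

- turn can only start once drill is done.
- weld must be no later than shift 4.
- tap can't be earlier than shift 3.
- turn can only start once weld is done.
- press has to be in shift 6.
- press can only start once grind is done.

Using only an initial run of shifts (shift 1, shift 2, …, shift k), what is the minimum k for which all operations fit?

6

The precedence chain requires at least 2 distinct shifts.
With at most 3 per shift and 7 operations, at least 3 shifts are needed.
press can't be placed before shift 6, so the schedule must run through at least shift 6.
6 works (last occupied shift: shift 6): for example drill -> shift 1; weld -> shift 1; cut -> shift 2; tap -> shift 3; grind -> shift 1; turn -> shift 2; press -> shift 6.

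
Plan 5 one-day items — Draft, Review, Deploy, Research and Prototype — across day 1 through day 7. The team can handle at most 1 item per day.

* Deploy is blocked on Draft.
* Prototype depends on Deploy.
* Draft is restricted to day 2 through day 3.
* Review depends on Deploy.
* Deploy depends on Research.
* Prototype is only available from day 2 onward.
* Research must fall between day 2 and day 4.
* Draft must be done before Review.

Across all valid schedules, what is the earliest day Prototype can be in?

day 5

Prototype is available from day 2; precedence pushes Prototype to at least day 4.
Prototype at day 5 is achievable: Deploy -> day 4; Review -> day 6; Research -> day 3; Draft -> day 2; Prototype -> day 5.
Nothing earlier works — the capacity limit rule out every day before day 5.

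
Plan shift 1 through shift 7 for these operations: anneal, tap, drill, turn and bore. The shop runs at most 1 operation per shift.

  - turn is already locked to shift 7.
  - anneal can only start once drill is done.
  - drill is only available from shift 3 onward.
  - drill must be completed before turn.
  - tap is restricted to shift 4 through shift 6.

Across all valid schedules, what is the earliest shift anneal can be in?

Precedence pushes anneal to at least shift 4.
anneal at shift 4 is achievable: anneal -> shift 4, drill -> shift 3, turn -> shift 7, tap -> shift 5, bore -> shift 1.

shift 4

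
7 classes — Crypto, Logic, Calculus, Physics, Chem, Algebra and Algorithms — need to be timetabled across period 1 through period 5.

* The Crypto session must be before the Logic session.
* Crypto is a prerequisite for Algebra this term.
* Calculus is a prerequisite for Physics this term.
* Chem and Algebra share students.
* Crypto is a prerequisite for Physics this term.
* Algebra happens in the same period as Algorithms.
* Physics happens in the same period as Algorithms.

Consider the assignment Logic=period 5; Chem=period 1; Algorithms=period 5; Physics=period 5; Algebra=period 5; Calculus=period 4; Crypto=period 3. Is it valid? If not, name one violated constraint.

Yes, all constraints hold

Crypto is a prerequisite for Algebra this term — holds.
Chem and Algebra share students — holds.
Algebra happens in the same period as Algorithms — holds.
Calculus is a prerequisite for Physics this term — holds.
Physics happens in the same period as Algorithms — holds.
The Crypto session must be before the Logic session — holds.
Crypto is a prerequisite for Physics this term — holds.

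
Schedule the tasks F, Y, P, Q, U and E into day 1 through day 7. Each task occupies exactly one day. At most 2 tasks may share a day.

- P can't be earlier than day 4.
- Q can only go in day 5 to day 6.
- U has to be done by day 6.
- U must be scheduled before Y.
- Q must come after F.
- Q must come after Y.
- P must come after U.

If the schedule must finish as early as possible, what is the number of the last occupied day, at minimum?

day 5

The precedence chain requires at least 3 distinct days.
With at most 2 per day and 6 tasks, at least 3 days are needed.
Q can't be placed before day 5, so the schedule must run through at least day 5.
5 works (last occupied day: day 5): for example P -> day 4, Y -> day 2, U -> day 1, F -> day 1, E -> day 2, Q -> day 5.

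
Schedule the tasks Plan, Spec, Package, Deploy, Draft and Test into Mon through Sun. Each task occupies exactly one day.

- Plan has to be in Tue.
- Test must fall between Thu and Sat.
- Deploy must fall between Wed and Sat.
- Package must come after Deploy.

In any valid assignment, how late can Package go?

Sun

Precedence pushes Package to at least Thu.
Package at Sun is achievable: Spec in Mon, Plan in Tue, Test in Thu, Deploy in Wed, Draft in Mon, Package in Sun.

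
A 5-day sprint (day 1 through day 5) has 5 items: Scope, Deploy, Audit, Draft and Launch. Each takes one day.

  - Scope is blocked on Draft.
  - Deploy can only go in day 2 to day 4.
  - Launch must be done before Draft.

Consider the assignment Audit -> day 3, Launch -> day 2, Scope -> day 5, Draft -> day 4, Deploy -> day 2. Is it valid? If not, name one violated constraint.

Yes

Deploy can only go in day 2 to day 4 — holds.
Launch must be done before Draft — holds.
Scope is blocked on Draft — holds.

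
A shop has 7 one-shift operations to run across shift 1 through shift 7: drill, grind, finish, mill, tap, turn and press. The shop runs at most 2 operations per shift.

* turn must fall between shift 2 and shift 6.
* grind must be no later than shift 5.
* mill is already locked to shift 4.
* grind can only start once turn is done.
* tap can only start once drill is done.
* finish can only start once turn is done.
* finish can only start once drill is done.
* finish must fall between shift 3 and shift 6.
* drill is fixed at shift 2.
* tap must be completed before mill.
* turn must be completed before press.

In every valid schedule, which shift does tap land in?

shift 3

drill is fixed at shift 2 and must come before tap, so tap is at least shift 3.
mill is fixed at shift 4 and must come after tap, so tap is at most shift 3.
So tap must be shift 3.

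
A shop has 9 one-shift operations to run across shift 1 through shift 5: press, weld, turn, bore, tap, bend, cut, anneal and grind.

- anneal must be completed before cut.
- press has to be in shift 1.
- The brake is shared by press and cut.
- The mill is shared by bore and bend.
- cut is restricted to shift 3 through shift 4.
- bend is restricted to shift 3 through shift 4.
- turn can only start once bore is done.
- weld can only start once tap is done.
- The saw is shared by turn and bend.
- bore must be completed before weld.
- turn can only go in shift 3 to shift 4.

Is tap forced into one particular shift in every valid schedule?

No

tap can be shift 1 (e.g. bend in shift 4, grind in shift 1, anneal in shift 1, bore in shift 1, cut in shift 3, press in shift 1, weld in shift 2, tap in shift 1, turn in shift 3) or shift 2 (e.g. grind -> shift 1; bore -> shift 1; tap -> shift 2; cut -> shift 3; bend -> shift 4; turn -> shift 3; anneal -> shift 1; weld -> shift 3; press -> shift 1).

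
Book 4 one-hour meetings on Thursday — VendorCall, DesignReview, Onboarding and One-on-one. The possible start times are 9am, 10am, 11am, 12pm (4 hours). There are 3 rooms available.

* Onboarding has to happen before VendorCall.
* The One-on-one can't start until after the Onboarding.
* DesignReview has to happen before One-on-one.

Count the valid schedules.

31

Splitting on VendorCall: it can be 10am (6), 11am (11), 12pm (14). Listing each branch's schedules as (DesignReview, Onboarding, One-on-one):
VendorCall=10am: (9am,9am,10am) (9am,9am,11am) (9am,9am,12pm) (10am,9am,11am) (10am,9am,12pm) (11am,9am,12pm) — 6.
VendorCall=11am: (9am,9am,10am) (9am,9am,11am) (9am,9am,12pm) (9am,10am,11am) (9am,10am,12pm) (10am,9am,11am) (10am,9am,12pm) (10am,10am,11am) (10am,10am,12pm) (11am,9am,12pm) (11am,10am,12pm) — 11.
VendorCall=12pm: (9am,9am,10am) (9am,9am,11am) (9am,9am,12pm) (9am,10am,11am) (9am,10am,12pm) (9am,11am,12pm) (10am,9am,11am) (10am,9am,12pm) (10am,10am,11am) (10am,10am,12pm) (10am,11am,12pm) (11am,9am,12pm) (11am,10am,12pm) (11am,11am,12pm) — 14.
Summing: 6 + 11 + 14 = 31.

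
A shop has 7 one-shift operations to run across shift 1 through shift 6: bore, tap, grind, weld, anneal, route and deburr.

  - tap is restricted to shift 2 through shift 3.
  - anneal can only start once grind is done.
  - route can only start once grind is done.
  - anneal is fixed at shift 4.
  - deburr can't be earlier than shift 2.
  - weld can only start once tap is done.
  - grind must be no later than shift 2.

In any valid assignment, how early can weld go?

shift 3

Precedence pushes weld to at least shift 3.
weld at shift 3 is achievable: weld in shift 3, deburr in shift 2, route in shift 2, anneal in shift 4, tap in shift 2, bore in shift 1, grind in shift 1.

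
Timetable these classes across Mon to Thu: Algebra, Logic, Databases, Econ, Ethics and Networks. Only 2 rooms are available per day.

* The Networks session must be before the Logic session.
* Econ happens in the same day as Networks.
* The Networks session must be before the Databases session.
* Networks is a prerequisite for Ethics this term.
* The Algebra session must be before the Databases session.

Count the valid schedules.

29

Splitting on Algebra: it can be Mon (6), Tue (14), Wed (9). Listing each branch's schedules as (Logic, Databases, Econ, Ethics, Networks):
Algebra=Mon: (Wed,Wed,Tue,Thu,Tue) (Wed,Thu,Tue,Wed,Tue) (Wed,Thu,Tue,Thu,Tue) (Thu,Wed,Tue,Wed,Tue) (Thu,Wed,Tue,Thu,Tue) (Thu,Thu,Tue,Wed,Tue) — 6.
Algebra=Tue: (Tue,Wed,Mon,Wed,Mon) (Tue,Wed,Mon,Thu,Mon) (Tue,Thu,Mon,Wed,Mon) (Tue,Thu,Mon,Thu,Mon) (Wed,Wed,Mon,Tue,Mon) (Wed,Wed,Mon,Thu,Mon) (Wed,Thu,Mon,Tue,Mon) (Wed,Thu,Mon,Wed,Mon) (Wed,Thu,Mon,Thu,Mon) (Thu,Wed,Mon,Tue,Mon) (Thu,Wed,Mon,Wed,Mon) (Thu,Wed,Mon,Thu,Mon) (Thu,Thu,Mon,Tue,Mon) (Thu,Thu,Mon,Wed,Mon) — 14.
Algebra=Wed: (Tue,Thu,Mon,Tue,Mon) (Tue,Thu,Mon,Wed,Mon) (Tue,Thu,Mon,Thu,Mon) (Wed,Thu,Mon,Tue,Mon) (Wed,Thu,Mon,Thu,Mon) (Wed,Thu,Tue,Thu,Tue) (Thu,Thu,Mon,Tue,Mon) (Thu,Thu,Mon,Wed,Mon) (Thu,Thu,Tue,Wed,Tue) — 9.
Summing: 6 + 14 + 9 = 29.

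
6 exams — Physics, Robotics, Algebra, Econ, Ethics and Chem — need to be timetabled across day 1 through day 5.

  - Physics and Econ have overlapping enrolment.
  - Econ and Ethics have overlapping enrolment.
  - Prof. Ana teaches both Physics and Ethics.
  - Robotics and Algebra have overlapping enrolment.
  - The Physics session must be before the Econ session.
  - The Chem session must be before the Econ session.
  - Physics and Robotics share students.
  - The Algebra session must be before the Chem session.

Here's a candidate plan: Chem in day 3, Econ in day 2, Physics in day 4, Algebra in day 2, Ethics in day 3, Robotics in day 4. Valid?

The Algebra session must be before the Chem session — holds.
Physics and Econ have overlapping enrolment — holds.
Robotics and Algebra have overlapping enrolment — holds.
The Physics session must be before the Econ session — violated.
Physics and Robotics share students — violated.
Econ and Ethics have overlapping enrolment — holds.
Prof. Ana teaches both Physics and Ethics — holds.
The Chem session must be before the Econ session — violated.

No — it violates: The Physics session must be before the Econ session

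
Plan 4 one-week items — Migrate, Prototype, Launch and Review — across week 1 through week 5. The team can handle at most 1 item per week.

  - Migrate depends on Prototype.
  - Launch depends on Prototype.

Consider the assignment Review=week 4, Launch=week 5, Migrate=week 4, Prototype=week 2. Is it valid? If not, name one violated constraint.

Launch depends on Prototype — holds.
The team can handle at most 1 item per week — violated.
Migrate depends on Prototype — holds.

No — it violates: The team can handle at most 1 item per week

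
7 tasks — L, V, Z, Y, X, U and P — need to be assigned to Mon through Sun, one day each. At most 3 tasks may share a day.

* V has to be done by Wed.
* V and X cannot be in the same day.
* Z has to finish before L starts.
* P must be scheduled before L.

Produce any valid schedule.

V=Mon; X=Tue; L=Tue; P=Mon; Z=Mon; U=Wed; Y=Tue

Checking: P(Mon) before L(Tue); Z(Mon) before L(Tue); V(Mon) != X(Tue); V=Mon in [Mon,Wed]; max 3 per day (cap 3).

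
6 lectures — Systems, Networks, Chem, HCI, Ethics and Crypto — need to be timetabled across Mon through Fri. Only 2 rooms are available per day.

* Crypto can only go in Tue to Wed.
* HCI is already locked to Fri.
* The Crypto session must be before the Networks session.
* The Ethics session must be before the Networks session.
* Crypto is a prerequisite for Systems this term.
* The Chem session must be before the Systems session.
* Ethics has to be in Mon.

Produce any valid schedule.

Chem in Mon, Systems in Wed, HCI in Fri, Crypto in Tue, Ethics in Mon, Networks in Wed

Checking: Chem(Mon) before Systems(Wed); Ethics(Mon) before Networks(Wed); Crypto(Tue) before Systems(Wed); Crypto(Tue) before Networks(Wed); Crypto=Tue in [Tue,Wed]; Ethics=Mon in [Mon,Mon]; HCI=Fri in [Fri,Fri]; max 2 per day (cap 2).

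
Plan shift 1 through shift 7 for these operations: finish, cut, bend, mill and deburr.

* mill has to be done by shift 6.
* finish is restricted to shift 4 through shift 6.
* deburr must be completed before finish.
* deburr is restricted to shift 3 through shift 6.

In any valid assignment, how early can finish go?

shift 4

Finish is available from shift 4; finish's own window allows nothing later than shift 6.
finish at shift 4 is achievable: finish=shift 4; deburr=shift 3; bend=shift 1; cut=shift 1; mill=shift 1.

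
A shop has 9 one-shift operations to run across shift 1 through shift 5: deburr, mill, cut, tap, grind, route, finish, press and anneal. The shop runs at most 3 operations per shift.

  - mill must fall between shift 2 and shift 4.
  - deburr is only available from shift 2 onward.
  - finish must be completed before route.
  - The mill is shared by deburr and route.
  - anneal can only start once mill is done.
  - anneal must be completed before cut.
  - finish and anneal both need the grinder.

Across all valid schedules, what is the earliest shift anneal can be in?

shift 3

Precedence pushes anneal to at least shift 3; downstream work caps anneal at shift 4.
anneal at shift 3 is achievable: finish=shift 1, cut=shift 4, mill=shift 2, anneal=shift 3, press=shift 2, route=shift 3, grind=shift 1, deburr=shift 2, tap=shift 1.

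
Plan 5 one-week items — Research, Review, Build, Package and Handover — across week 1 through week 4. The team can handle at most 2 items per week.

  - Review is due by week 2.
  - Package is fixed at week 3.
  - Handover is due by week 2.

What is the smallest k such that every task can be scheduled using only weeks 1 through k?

With at most 2 per week and 5 tasks, at least 3 weeks are needed.
Package can't be placed before week 3, so the schedule must run through at least week 3.
3 works (last occupied week: week 3): for example Package -> week 3; Review -> week 1; Research -> week 2; Handover -> week 1; Build -> week 2.

3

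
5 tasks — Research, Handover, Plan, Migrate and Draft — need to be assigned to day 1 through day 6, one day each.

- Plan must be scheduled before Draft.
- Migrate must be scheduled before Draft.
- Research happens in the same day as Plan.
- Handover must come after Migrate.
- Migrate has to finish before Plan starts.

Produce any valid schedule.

Migrate=day 1; Plan=day 2; Research=day 2; Draft=day 3; Handover=day 2

Checking: Migrate(day 1) before Draft(day 3); Plan(day 2) before Draft(day 3); Migrate(day 1) before Handover(day 2); Migrate(day 1) before Plan(day 2); Research = Plan = day 2.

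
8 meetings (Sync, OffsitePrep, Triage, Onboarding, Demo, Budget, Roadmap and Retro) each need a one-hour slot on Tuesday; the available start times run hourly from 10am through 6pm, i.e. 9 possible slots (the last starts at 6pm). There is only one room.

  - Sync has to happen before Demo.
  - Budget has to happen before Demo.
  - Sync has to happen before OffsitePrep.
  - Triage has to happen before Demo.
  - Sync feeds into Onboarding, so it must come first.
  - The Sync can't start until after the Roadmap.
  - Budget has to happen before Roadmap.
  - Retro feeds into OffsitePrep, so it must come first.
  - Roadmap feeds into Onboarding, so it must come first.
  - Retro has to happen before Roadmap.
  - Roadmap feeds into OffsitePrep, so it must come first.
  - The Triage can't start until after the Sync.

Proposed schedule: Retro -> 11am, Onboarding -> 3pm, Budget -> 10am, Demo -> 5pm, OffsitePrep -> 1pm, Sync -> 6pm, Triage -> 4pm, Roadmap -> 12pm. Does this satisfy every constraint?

No — it violates: Sync has to happen before OffsitePrep

Roadmap feeds into OffsitePrep, so it must come first — holds.
Sync has to happen before OffsitePrep — violated.
Budget has to happen before Roadmap — holds.
The Sync can't start until after the Roadmap — holds.
Retro feeds into OffsitePrep, so it must come first — holds.
Roadmap feeds into Onboarding, so it must come first — holds.
Budget has to happen before Demo — holds.
Sync feeds into Onboarding, so it must come first — violated.
Retro has to happen before Roadmap — holds.
The Triage can't start until after the Sync — violated.
Triage has to happen before Demo — holds.
There is only one room — holds.
Sync has to happen before Demo — violated.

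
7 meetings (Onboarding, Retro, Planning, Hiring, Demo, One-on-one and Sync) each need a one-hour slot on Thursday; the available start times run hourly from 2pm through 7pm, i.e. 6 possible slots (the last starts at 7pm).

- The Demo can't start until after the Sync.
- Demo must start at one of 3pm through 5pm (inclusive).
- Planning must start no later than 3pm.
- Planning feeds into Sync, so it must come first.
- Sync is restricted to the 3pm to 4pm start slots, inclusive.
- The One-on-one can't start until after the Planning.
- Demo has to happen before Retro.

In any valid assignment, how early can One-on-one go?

3pm

Precedence pushes One-on-one to at least 3pm.
One-on-one at 3pm is achievable: Demo in 4pm, Planning in 2pm, Hiring in 2pm, One-on-one in 3pm, Sync in 3pm, Retro in 5pm, Onboarding in 2pm.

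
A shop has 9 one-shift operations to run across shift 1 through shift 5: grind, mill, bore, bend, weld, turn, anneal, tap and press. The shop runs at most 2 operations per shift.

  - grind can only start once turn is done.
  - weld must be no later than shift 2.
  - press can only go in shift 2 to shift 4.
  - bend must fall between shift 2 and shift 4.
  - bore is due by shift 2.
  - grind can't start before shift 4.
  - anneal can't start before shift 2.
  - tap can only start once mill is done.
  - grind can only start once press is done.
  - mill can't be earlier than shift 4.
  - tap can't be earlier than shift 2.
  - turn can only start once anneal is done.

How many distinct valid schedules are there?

Splitting on grind: it can be shift 4 (2), shift 5 (22). Listing each branch's schedules as (mill, bore, bend, weld, turn, anneal, tap, press) by shift number:
grind=shift 4: (4,1,2,1,3,2,5,3) (4,1,3,1,3,2,5,2) — 2.
grind=shift 5: (4,1,2,1,3,2,5,3) (4,1,2,1,3,2,5,4) (4,1,2,1,4,2,5,3) (4,1,2,1,4,3,5,2) (4,1,2,1,4,3,5,3) (4,1,2,2,4,3,5,3) (4,1,3,1,3,2,5,2) (4,1,3,1,3,2,5,4) (4,1,3,1,4,2,5,2) (4,1,3,1,4,2,5,3) (4,1,3,1,4,3,5,2) (4,1,3,2,3,2,5,4) (4,1,3,2,4,2,5,3) (4,1,3,2,4,3,5,2) (4,1,4,1,3,2,5,2) (4,1,4,1,3,2,5,3) (4,1,4,2,3,2,5,3) (4,2,2,1,4,3,5,3) (4,2,3,1,3,2,5,4) (4,2,3,1,4,2,5,3) (4,2,3,1,4,3,5,2) (4,2,4,1,3,2,5,3) — 22.
Summing: 2 + 22 = 24.

24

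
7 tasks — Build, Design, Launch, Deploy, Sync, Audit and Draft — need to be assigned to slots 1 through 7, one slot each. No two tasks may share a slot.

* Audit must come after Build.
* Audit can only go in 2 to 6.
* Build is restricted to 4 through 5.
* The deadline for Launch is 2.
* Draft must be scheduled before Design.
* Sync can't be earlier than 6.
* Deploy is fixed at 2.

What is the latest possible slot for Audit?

6

Audit is available from 2; precedence pushes Audit to at least 5; Audit's own window allows nothing later than 6.
Audit at 6 is achievable: Design in 5; Build in 4; Audit in 6; Launch in 1; Deploy in 2; Draft in 3; Sync in 7.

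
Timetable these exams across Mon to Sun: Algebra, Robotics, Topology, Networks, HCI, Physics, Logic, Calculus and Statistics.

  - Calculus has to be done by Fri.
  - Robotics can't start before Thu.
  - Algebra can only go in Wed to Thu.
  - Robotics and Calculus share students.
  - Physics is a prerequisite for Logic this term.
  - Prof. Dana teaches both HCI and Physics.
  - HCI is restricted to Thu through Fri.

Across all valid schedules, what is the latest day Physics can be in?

Downstream work caps Physics at Sat.
Physics at Sat is achievable: Topology=Mon; Physics=Sat; HCI=Thu; Networks=Mon; Logic=Sun; Robotics=Thu; Calculus=Mon; Algebra=Wed; Statistics=Mon.

Sat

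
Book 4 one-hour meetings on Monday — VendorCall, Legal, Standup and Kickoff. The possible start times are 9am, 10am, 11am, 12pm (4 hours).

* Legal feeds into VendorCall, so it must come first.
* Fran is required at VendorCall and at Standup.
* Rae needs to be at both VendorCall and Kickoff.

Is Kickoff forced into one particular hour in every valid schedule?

Kickoff can be 9am (e.g. Standup=9am, Legal=9am, VendorCall=10am, Kickoff=9am) or 10am (e.g. Legal -> 9am, Kickoff -> 10am, VendorCall -> 11am, Standup -> 9am).

No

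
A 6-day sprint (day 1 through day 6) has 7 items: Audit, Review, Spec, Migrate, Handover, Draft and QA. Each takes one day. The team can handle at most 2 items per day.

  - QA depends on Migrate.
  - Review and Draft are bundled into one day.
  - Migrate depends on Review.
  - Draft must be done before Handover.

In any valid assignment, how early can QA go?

day 3

Precedence pushes QA to at least day 3.
QA at day 3 is achievable: Spec -> day 4; Handover -> day 2; Audit -> day 3; Migrate -> day 2; Review -> day 1; Draft -> day 1; QA -> day 3.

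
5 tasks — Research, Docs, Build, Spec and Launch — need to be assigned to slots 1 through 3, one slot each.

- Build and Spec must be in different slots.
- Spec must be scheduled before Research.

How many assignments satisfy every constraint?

54

Splitting on Research: it can be 2 (18), 3 (36). Listing each branch's schedules as (Docs, Build, Spec, Launch):
Research=2: (1,2,1,1) (1,2,1,2) (1,2,1,3) (1,3,1,1) (1,3,1,2) (1,3,1,3) (2,2,1,1) (2,2,1,2) (2,2,1,3) (2,3,1,1) (2,3,1,2) (2,3,1,3) (3,2,1,1) (3,2,1,2) (3,2,1,3) (3,3,1,1) (3,3,1,2) (3,3,1,3) — 18.
Research=3: (1,1,2,1) (1,1,2,2) (1,1,2,3) (1,2,1,1) (1,2,1,2) (1,2,1,3) (1,3,1,1) (1,3,1,2) (1,3,1,3) (1,3,2,1) (1,3,2,2) (1,3,2,3) (2,1,2,1) (2,1,2,2) (2,1,2,3) (2,2,1,1) (2,2,1,2) (2,2,1,3) (2,3,1,1) (2,3,1,2) (2,3,1,3) (2,3,2,1) (2,3,2,2) (2,3,2,3) (3,1,2,1) (3,1,2,2) (3,1,2,3) (3,2,1,1) (3,2,1,2) (3,2,1,3) (3,3,1,1) (3,3,1,2) (3,3,1,3) (3,3,2,1) (3,3,2,2) (3,3,2,3) — 36.
Summing: 18 + 36 = 54.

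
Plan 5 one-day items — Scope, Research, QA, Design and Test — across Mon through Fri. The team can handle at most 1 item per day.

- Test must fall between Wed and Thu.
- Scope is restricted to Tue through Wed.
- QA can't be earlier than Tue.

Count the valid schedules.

12

Splitting on Scope: it can be Tue (8), Wed (4). Listing each branch's schedules as (Research, QA, Design, Test):
Scope=Tue: (Mon,Wed,Fri,Thu) (Mon,Thu,Fri,Wed) (Mon,Fri,Wed,Thu) (Mon,Fri,Thu,Wed) (Wed,Fri,Mon,Thu) (Thu,Fri,Mon,Wed) (Fri,Wed,Mon,Thu) (Fri,Thu,Mon,Wed) — 8.
Scope=Wed: (Mon,Tue,Fri,Thu) (Mon,Fri,Tue,Thu) (Tue,Fri,Mon,Thu) (Fri,Tue,Mon,Thu) — 4.
Summing: 8 + 4 = 12.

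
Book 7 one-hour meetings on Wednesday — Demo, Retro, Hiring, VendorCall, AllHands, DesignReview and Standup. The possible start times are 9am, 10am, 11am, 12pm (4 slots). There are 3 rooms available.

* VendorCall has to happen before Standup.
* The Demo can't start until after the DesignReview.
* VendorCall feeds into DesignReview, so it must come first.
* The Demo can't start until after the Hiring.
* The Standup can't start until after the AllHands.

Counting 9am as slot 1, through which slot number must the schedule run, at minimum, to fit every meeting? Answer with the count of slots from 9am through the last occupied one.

3 slots

The precedence chain requires at least 3 distinct slots.
With at most 3 per slot and 7 meetings, at least 3 slots are needed.
3 works (last occupied slot: 11am): for example AllHands -> 9am, VendorCall -> 9am, Standup -> 10am, Hiring -> 9am, Retro -> 10am, DesignReview -> 10am, Demo -> 11am.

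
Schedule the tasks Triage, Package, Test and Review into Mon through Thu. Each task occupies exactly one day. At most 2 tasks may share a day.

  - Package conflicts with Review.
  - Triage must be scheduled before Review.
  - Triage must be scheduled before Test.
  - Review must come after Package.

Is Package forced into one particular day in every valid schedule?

Package can be Mon (e.g. Package=Mon; Review=Tue; Test=Tue; Triage=Mon) or Tue (e.g. Package in Tue; Review in Wed; Triage in Mon; Test in Tue).

No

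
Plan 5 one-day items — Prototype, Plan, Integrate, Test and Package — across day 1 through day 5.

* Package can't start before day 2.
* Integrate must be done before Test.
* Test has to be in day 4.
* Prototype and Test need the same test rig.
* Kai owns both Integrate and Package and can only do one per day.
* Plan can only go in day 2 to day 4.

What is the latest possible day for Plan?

Plan is available from day 2; Plan's own window allows nothing later than day 4.
Plan at day 4 is achievable: Integrate in day 1, Package in day 2, Test in day 4, Prototype in day 1, Plan in day 4.

day 4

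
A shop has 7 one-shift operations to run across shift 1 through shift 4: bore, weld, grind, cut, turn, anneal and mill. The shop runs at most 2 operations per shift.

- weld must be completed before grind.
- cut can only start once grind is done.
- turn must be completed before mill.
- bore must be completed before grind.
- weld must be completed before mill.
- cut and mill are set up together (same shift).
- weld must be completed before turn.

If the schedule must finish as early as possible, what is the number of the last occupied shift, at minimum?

The precedence chain requires at least 3 distinct shifts.
With at most 2 per shift and 7 operations, at least 4 shifts are needed.
4 works (last occupied shift: shift 4): for example turn in shift 2, cut in shift 3, grind in shift 2, mill in shift 3, weld in shift 1, anneal in shift 4, bore in shift 1.

4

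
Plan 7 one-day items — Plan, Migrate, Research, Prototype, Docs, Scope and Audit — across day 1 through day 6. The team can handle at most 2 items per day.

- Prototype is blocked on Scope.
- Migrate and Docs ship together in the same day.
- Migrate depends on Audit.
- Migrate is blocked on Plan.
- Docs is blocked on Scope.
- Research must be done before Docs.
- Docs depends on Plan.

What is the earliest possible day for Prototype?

Precedence pushes Prototype to at least day 2.
Prototype at day 2 is achievable: Plan -> day 1, Scope -> day 1, Migrate -> day 4, Prototype -> day 2, Research -> day 2, Docs -> day 4, Audit -> day 3.

day 2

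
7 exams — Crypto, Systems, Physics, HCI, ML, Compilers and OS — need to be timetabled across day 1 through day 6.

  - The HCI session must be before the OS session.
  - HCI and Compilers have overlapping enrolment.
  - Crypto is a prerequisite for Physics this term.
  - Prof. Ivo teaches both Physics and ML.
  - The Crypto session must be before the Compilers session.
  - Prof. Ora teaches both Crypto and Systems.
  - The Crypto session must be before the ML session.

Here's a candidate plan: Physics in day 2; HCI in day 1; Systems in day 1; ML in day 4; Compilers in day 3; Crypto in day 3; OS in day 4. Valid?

Invalid. Crypto is a prerequisite for Physics this term.

Prof. Ora teaches both Crypto and Systems — holds.
Prof. Ivo teaches both Physics and ML — holds.
The Crypto session must be before the Compilers session — violated.
HCI and Compilers have overlapping enrolment — holds.
Crypto is a prerequisite for Physics this term — violated.
The HCI session must be before the OS session — holds.
The Crypto session must be before the ML session — holds.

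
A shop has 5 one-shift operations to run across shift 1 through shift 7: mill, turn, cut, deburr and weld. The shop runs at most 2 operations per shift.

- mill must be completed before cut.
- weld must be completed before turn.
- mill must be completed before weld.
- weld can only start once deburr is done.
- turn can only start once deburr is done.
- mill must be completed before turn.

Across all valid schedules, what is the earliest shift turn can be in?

Precedence pushes turn to at least shift 3.
turn at shift 3 is achievable: mill -> shift 1, weld -> shift 2, deburr -> shift 1, turn -> shift 3, cut -> shift 2.

shift 3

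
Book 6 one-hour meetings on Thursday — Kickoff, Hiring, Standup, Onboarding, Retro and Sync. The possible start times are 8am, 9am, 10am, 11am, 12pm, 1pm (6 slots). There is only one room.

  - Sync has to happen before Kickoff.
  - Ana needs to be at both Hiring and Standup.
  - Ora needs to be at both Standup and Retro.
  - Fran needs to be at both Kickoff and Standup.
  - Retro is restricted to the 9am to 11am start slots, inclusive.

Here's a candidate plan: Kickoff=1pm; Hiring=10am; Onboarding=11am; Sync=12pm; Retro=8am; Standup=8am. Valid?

Sync has to happen before Kickoff — holds.
There is only one room — violated.
Ora needs to be at both Standup and Retro — violated.
Fran needs to be at both Kickoff and Standup — holds.
Ana needs to be at both Hiring and Standup — holds.
Retro is restricted to the 9am to 11am start slots, inclusive — violated.

No. Ora needs to be at both Standup and Retro is not satisfied.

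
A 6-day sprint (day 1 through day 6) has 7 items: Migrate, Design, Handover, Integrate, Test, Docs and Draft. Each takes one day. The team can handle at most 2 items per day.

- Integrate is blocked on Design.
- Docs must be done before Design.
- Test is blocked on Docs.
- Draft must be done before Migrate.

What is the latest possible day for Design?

day 5

Precedence pushes Design to at least day 2; downstream work caps Design at day 5.
Design at day 5 is achievable: Design=day 5, Draft=day 1, Migrate=day 2, Docs=day 1, Test=day 2, Handover=day 3, Integrate=day 6.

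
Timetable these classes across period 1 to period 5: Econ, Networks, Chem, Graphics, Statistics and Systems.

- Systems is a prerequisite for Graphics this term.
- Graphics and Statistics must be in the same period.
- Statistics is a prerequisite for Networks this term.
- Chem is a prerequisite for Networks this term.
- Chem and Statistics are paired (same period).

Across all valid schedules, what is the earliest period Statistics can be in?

period 2

Statistics must be in the same period as Graphics, which can't be before period 2, so Statistics is at least period 2; downstream work caps Statistics at period 4.
Statistics at period 2 is achievable: Chem -> period 2; Statistics -> period 2; Graphics -> period 2; Systems -> period 1; Networks -> period 3; Econ -> period 1.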